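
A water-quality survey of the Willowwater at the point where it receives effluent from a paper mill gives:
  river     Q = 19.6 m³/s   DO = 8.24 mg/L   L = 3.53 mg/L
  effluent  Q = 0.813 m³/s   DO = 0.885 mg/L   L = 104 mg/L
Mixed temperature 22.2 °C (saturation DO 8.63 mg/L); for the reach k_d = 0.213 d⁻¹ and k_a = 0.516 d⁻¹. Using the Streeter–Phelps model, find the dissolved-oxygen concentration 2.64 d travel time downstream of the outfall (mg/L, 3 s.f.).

DO ≈ 6.79 mg/L

Mixed DO = (19.6×8.24 + 0.813×0.885)/(19.6+0.813) = 162.2/20.41 = 7.947 mg/L.
Mixed L₀ = (19.6×3.53 + 0.813×104)/(20.41) = 153.7/20.41 = 7.531 mg/L.
Initial deficit D₀ = C_s − DO₀ = 8.63 − 7.947 = 0.6829 mg/L.
D(2.64) = [0.213×7.531/(0.516−0.213)](e^(−0.213×2.64) − e^(−0.516×2.64)) + 0.6829 e^(−0.516×2.64)
= 5.294 × (0.5699 − 0.2561) + 0.6829 × 0.2561 = 1.836 mg/L.
DO = 8.63 − 1.836 = 6.794 mg/L.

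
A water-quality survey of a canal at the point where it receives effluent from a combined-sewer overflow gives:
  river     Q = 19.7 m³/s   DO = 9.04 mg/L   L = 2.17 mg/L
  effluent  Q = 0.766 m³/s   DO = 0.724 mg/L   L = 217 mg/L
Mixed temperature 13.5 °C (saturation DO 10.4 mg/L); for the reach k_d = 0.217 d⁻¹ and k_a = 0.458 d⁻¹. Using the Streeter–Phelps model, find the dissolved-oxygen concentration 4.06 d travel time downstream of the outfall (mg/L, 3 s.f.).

DO ≈ 7.76 mg/L

Mixed DO = (19.7×9.04 + 0.766×0.724)/(19.7+0.766) = 178.6/20.47 = 8.729 mg/L.
Mixed L₀ = (19.7×2.17 + 0.766×217)/(20.47) = 209.0/20.47 = 10.21 mg/L.
Initial deficit D₀ = C_s − DO₀ = 10.4 − 8.729 = 1.671 mg/L.
D(4.06) = [0.217×10.21/(0.458−0.217)](e^(−0.217×4.06) − e^(−0.458×4.06)) + 1.671 e^(−0.458×4.06)
= 9.194 × (0.4144 − 0.1558) + 1.671 × 0.1558 = 2.638 mg/L.
DO = 10.4 − 2.638 = 7.762 mg/L.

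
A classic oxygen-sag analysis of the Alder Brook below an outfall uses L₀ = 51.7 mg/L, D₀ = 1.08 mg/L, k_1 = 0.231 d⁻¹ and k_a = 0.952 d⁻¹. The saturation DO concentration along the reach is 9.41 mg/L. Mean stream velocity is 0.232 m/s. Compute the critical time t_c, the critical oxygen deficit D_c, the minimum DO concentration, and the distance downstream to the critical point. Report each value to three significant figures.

At the critical point dD/dt = 0, so k_1 L₀ e^(−k_1 t) = k_a D. Substituting D(t) from the Streeter–Phelps equation and solving for t gives
t_c = ln[(k_a/k_1)(1 − D₀(k_a−k_1)/(k_1 L₀))] / (k_a−k_1).
Here k_a−k_1 = 0.7210 d⁻¹ and 1 − D₀(k_a−k_1)/(k_1 L₀) = 1 − 1.08×0.7210/(0.231×51.7) = 0.9348, so
t_c = ln(4.121 × 0.9348) / 0.7210 = 1.349 / 0.7210 = 1.871 d.
L(t_c) = L₀ e^(−k_1 t_c) = 51.7 × 0.6491 = 33.56 mg/L, and at the critical point k_a D_c = k_1 L, so D_c = (0.231/0.952) × 33.56 = 8.143 mg/L.
Minimum DO = C_s − D_c = 9.41 − 8.143 = 1.267 mg/L.
x_c = v t_c = 0.232 m/s × 1.871 d × 86400 s/d = 37500 m ≈ 37.5 km.

t_c ≈ 1.87 d; D_c ≈ 8.14 mg/L; min DO ≈ 1.27 mg/L; x_c ≈ 37.5 km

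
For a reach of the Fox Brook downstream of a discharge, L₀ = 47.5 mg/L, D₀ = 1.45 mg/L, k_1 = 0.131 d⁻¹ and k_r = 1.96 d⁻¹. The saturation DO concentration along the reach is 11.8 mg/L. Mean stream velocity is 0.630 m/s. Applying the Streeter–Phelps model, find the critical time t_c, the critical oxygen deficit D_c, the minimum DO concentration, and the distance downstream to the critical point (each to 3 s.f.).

t_c ≈ 1.18 d; D_c ≈ 2.72 mg/L; min DO ≈ 9.08 mg/L; x_c ≈ 64.0 km

At the critical point dD/dt = 0, so k_1 L₀ e^(−k_1 t) = k_r D. Substituting D(t) from the Streeter–Phelps equation and solving for t gives
t_c = ln[(k_r/k_1)(1 − D₀(k_r−k_1)/(k_1 L₀))] / (k_r−k_1).
Here k_r−k_1 = 1.829 d⁻¹ and 1 − D₀(k_r−k_1)/(k_1 L₀) = 1 − 1.45×1.829/(0.131×47.5) = 0.5738, so
t_c = ln(14.96 × 0.5738) / 1.829 = 2.150 / 1.829 = 1.176 d.
D_c = (k_1/k_r) L₀ e^(−k_1 t_c) = (0.131/1.96) × 47.5 × e^(−0.131×1.176) = 0.06684 × 47.5 × 0.8573 = 2.722 mg/L.
Minimum DO = C_s − D_c = 11.8 − 2.722 = 9.078 mg/L.
x_c = v t_c = 0.630 m/s × 1.176 d × 86400 s/d = 63990 m ≈ 64.0 km.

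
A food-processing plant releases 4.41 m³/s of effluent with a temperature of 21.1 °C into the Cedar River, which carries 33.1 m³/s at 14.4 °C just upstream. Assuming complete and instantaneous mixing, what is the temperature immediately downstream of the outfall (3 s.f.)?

Flow-weighted mixing: C = (Q_r C_r + Q_w C_w)/(Q_r + Q_w)
= (33.1×14.4 + 4.41×21.1)/(33.1 + 4.41) = 569.7/37.51 = 15.19 °C.

15.2 °C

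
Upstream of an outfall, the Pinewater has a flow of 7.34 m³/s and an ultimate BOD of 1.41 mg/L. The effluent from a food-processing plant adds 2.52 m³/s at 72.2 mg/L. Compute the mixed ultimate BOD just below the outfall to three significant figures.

19.5 mg/L

Flow-weighted mixing: C = (Q_r C_r + Q_w C_w)/(Q_r + Q_w)
= (7.34×1.41 + 2.52×72.2)/(7.34 + 2.52) = 192.3/9.860 = 19.50 mg/L.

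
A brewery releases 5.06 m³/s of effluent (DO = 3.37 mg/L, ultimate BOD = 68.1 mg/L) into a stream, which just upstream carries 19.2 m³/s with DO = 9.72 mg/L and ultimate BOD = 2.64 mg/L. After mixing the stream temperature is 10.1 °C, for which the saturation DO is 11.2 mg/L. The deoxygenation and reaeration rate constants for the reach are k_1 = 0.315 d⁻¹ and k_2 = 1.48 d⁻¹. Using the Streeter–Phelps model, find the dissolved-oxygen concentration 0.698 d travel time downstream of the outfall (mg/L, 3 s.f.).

DO ≈ 8.23 mg/L

Mixed DO = (19.2×9.72 + 5.06×3.37)/(19.2+5.06) = 203.7/24.26 = 8.396 mg/L.
Mixed L₀ = (19.2×2.64 + 5.06×68.1)/(24.26) = 395.3/24.26 = 16.29 mg/L.
Initial deficit D₀ = C_s − DO₀ = 11.2 − 8.396 = 2.804 mg/L.
D(0.698) = [0.315×16.29/(1.48−0.315)](e^(−0.315×0.698) − e^(−1.48×0.698)) + 2.804 e^(−1.48×0.698)
= 4.405 × (0.8026 − 0.3559) + 2.804 × 0.3559 = 2.966 mg/L.
DO = 11.2 − 2.966 = 8.234 mg/L.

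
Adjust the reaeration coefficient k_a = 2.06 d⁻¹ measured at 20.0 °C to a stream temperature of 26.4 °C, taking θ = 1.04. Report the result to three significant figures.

k_a ≈ 2.65 d⁻¹

k_a(T₂) = k_a(T₁) · θ^(T₂−T₁) = 2.06 × 1.04^(26.4−20.0)
= 2.06 × 1.04^6.40 = 2.06 × 1.285 = 2.648 d⁻¹.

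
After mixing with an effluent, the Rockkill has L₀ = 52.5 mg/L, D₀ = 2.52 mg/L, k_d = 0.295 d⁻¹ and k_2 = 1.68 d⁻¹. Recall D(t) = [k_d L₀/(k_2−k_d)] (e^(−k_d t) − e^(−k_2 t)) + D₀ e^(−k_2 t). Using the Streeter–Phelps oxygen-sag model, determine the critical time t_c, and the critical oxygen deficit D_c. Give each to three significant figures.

t_c ≈ 1.07 d; D_c ≈ 6.72 mg/L

t_c = [1/(k_2−k_d)] ln[(k_2/k_d)(1 − D₀(k_2−k_d)/(k_d L₀))]
= [1/(1.68−0.295)] ln[(1.68/0.295)(1 − 2.52×1.385/(0.295×52.5))]
= (1/1.385) ln[5.695 × 0.7746] = 0.7220 × ln(4.412) = 0.7220 × 1.484 = 1.072 d.
D_c = (k_d/k_2) L₀ e^(−k_d t_c) = (0.295/1.68) × 52.5 × e^(−0.295×1.072) = 0.1756 × 52.5 × 0.7290 = 6.720 mg/L.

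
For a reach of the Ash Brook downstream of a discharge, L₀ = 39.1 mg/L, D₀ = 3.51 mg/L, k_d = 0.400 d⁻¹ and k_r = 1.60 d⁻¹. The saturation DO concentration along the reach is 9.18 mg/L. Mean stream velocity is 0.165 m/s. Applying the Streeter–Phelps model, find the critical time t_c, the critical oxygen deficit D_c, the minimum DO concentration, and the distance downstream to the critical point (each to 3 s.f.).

t_c ≈ 0.894 d; D_c ≈ 6.84 mg/L; min DO ≈ 2.34 mg/L; x_c ≈ 12.7 km

t_c = [1/(k_r−k_d)] ln[(k_r/k_d)(1 − D₀(k_r−k_d)/(k_d L₀))]
= [1/(1.60−0.400)] ln[(1.60/0.400)(1 − 3.51×1.200/(0.400×39.1))]
= (1/1.200) ln[4.000 × 0.7307] = 0.8333 × ln(2.923) = 0.8333 × 1.073 = 0.8938 d.
L(t_c) = L₀ e^(−k_d t_c) = 39.1 × 0.6994 = 27.35 mg/L, and at the critical point k_r D_c = k_d L, so D_c = (0.400/1.60) × 27.35 = 6.837 mg/L.
Minimum DO = C_s − D_c = 9.18 − 6.837 = 2.343 mg/L.
x_c = v t_c = 0.165 m/s × 0.8938 d × 86400 s/d = 12740 m ≈ 12.7 km.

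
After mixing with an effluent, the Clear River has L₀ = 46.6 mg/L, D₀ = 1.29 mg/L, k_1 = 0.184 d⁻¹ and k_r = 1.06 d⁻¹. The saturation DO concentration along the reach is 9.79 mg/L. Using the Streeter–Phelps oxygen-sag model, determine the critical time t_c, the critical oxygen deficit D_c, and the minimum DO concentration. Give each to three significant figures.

At the critical point dD/dt = 0, so k_1 L₀ e^(−k_1 t) = k_r D. Substituting D(t) from the Streeter–Phelps equation and solving for t gives
t_c = ln[(k_r/k_1)(1 − D₀(k_r−k_1)/(k_1 L₀))] / (k_r−k_1).
Here k_r−k_1 = 0.8760 d⁻¹ and 1 − D₀(k_r−k_1)/(k_1 L₀) = 1 − 1.29×0.8760/(0.184×46.6) = 0.8682, so
t_c = ln(5.761 × 0.8682) / 0.8760 = 1.610 / 0.8760 = 1.838 d.
D_c = (k_1/k_r) L₀ e^(−k_1 t_c) = (0.184/1.06) × 46.6 × e^(−0.184×1.838) = 0.1736 × 46.6 × 0.7131 = 5.768 mg/L.
Minimum DO = C_s − D_c = 9.79 − 5.768 = 4.022 mg/L.

t_c ≈ 1.84 d; D_c ≈ 5.77 mg/L; min DO ≈ 4.02 mg/L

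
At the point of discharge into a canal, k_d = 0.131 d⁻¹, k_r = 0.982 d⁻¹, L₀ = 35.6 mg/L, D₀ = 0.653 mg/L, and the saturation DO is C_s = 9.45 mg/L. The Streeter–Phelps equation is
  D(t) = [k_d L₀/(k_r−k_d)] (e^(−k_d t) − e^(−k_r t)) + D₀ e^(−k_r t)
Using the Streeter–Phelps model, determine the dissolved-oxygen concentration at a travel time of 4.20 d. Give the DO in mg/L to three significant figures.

k_d L₀/(k_r−k_d) = 0.131×35.6/(0.982−0.131) = 4.664/0.8510 = 5.480 mg/L.
e^(−k_d t) = e^(−0.131×4.200) = 0.5768; e^(−k_r t) = e^(−0.982×4.200) = 0.01617.
D = 5.480 × (0.5768 − 0.01617) + 0.653 × 0.01617 = 3.073 + 0.01056 = 3.083 mg/L.
DO = C_s − D = 9.45 − 3.083 = 6.367 mg/L.

DO ≈ 6.37 mg/L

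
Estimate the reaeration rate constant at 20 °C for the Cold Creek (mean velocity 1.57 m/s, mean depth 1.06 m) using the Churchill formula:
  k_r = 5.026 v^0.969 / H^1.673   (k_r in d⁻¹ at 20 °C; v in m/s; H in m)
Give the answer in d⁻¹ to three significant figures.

k_r = 5.026 × 1.57^0.969 / 1.06^1.673 = 5.026 × 1.548 / 1.102 = 7.059 d⁻¹.

k_r ≈ 7.06 d⁻¹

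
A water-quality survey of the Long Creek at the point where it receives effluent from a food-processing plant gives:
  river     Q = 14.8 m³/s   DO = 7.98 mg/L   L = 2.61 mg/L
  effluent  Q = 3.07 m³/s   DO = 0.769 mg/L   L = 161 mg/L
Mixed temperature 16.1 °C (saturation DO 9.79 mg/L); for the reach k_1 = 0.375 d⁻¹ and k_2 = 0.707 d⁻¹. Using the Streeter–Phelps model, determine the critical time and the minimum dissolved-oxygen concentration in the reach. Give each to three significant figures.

t_c ≈ 1.62 d; minimum DO ≈ 1.19 mg/L

Mixed DO = (14.8×7.98 + 3.07×0.769)/(14.8+3.07) = 120.5/17.87 = 6.741 mg/L.
Mixed L₀ = (14.8×2.61 + 3.07×161)/(17.87) = 532.9/17.87 = 29.82 mg/L.
Initial deficit D₀ = C_s − DO₀ = 9.79 − 6.741 = 3.049 mg/L.
t_c = (1/0.3320) ln[(0.707/0.375)(1 − 3.049×0.3320/(0.375×29.82))] = 3.012 × ln(1.715) = 1.624 d.
D_c = (0.375/0.707) × 29.82 × e^(−0.375×1.624) = 0.5304 × 29.82 × 0.5439 = 8.602 mg/L.
Minimum DO = 9.79 − 8.602 = 1.188 mg/L.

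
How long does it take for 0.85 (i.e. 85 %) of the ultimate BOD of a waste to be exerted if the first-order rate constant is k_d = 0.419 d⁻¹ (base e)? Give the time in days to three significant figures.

t ≈ 4.53 d

y/L₀ = 1 − e^(−k_d t) = 0.85 ⇒ e^(−k_d t) = 0.150
t = −ln(0.150) / 0.419 = 1.897 / 0.419 = 4.528 d.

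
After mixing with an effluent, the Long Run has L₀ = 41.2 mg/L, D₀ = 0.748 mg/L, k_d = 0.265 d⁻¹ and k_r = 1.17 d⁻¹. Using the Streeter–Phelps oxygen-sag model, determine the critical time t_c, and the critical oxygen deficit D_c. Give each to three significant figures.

t_c = [1/(k_r−k_d)] ln[(k_r/k_d)(1 − D₀(k_r−k_d)/(k_d L₀))]
= [1/(1.17−0.265)] ln[(1.17/0.265)(1 − 0.748×0.9050/(0.265×41.2))]
= (1/0.9050) ln[4.415 × 0.9380] = 1.105 × ln(4.141) = 1.105 × 1.421 = 1.570 d.
D_c = (k_d/k_r) L₀ e^(−k_d t_c) = (0.265/1.17) × 41.2 × e^(−0.265×1.570) = 0.2265 × 41.2 × 0.6596 = 6.155 mg/L.

t_c ≈ 1.57 d; D_c ≈ 6.16 mg/L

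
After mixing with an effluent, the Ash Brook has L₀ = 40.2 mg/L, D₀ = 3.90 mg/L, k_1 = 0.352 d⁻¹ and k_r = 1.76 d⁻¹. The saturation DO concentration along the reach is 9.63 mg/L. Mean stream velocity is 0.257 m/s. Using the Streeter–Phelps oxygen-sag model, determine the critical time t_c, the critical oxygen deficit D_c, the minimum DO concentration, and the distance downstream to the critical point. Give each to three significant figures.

t_c ≈ 0.794 d; D_c ≈ 6.08 mg/L; min DO ≈ 3.55 mg/L; x_c ≈ 17.6 km

t_c = [1/(k_r−k_1)] ln[(k_r/k_1)(1 − D₀(k_r−k_1)/(k_1 L₀))]
= [1/(1.76−0.352)] ln[(1.76/0.352)(1 − 3.90×1.408/(0.352×40.2))]
= (1/1.408) ln[5.000 × 0.6119] = 0.7102 × ln(3.060) = 0.7102 × 1.118 = 0.7943 d.
L(t_c) = L₀ e^(−k_1 t_c) = 40.2 × 0.7561 = 30.40 mg/L, and at the critical point k_r D_c = k_1 L, so D_c = (0.352/1.76) × 30.40 = 6.079 mg/L.
Minimum DO = C_s − D_c = 9.63 − 6.079 = 3.551 mg/L.
x_c = v t_c = 0.257 m/s × 0.7943 d × 86400 s/d = 17640 m ≈ 17.6 km.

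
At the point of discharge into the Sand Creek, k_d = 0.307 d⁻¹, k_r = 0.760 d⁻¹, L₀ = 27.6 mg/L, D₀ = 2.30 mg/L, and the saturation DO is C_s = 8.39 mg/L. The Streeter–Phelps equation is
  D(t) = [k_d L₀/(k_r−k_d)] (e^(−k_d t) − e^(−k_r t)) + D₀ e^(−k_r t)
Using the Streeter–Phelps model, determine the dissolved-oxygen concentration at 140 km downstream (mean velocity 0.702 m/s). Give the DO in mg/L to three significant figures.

DO ≈ 2.02 mg/L

Travel time t = x/v = 140 km / (0.702 m/s) = 140000 m / 0.702 m/s = 199400 s = 2.308 d.
k_d L₀/(k_r−k_d) = 0.307×27.6/(0.760−0.307) = 8.473/0.4530 = 18.70 mg/L.
e^(−k_d t) = e^(−0.307×2.308) = 0.4923; e^(−k_r t) = e^(−0.760×2.308) = 0.1730.
D = 18.70 × (0.4923 − 0.1730) + 2.30 × 0.1730 = 5.972 + 0.3980 = 6.370 mg/L.
DO = C_s − D = 8.39 − 6.370 = 2.020 mg/L.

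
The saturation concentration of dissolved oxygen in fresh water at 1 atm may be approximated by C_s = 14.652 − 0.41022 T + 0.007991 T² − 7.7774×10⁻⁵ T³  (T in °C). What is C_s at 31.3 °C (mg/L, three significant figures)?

C_s ≈ 7.26 mg/L

C_s = 14.652 − 0.41022×31.3 + 0.007991×31.3² − 7.7774×10⁻⁵×31.3³ = 7.256 mg/L.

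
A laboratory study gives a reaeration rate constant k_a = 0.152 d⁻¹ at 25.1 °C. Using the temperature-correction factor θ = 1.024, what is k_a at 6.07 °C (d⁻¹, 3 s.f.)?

k_a(T₂) = k_a(T₁) · θ^(T₂−T₁) = 0.152 × 1.024^(6.07−25.1)
= 0.152 × 1.024^-19.0 = 0.152 × 0.6368 = 0.09679 d⁻¹.

k_a ≈ 0.0968 d⁻¹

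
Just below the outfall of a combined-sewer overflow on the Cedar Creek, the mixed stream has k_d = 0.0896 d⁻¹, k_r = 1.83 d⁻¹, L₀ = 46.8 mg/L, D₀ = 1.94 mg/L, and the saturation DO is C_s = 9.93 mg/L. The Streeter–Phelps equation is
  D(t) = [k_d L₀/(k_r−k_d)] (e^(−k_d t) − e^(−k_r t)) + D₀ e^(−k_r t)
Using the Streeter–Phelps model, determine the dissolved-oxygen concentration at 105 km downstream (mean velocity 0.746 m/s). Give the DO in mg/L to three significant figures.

DO ≈ 7.87 mg/L

Travel time t = x/v = 105 km / (0.746 m/s) = 105000 m / 0.746 m/s = 140800 s = 1.629 d.
k_d L₀/(k_r−k_d) = 0.0896×46.8/(1.83−0.0896) = 4.193/1.740 = 2.409 mg/L.
e^(−k_d t) = e^(−0.0896×1.629) = 0.8642; e^(−k_r t) = e^(−1.83×1.629) = 0.05073.
D = 2.409 × (0.8642 − 0.05073) + 1.94 × 0.05073 = 1.960 + 0.09842 = 2.058 mg/L.
DO = C_s − D = 9.93 − 2.058 = 7.872 mg/L.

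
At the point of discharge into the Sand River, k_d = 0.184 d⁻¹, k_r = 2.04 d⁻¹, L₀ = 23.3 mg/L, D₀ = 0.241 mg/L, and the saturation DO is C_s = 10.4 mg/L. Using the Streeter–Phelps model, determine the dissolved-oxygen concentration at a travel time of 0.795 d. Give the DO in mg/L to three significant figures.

DO ≈ 8.81 mg/L

k_d L₀/(k_r−k_d) = 0.184×23.3/(2.04−0.184) = 4.287/1.856 = 2.310 mg/L.
e^(−k_d t) = e^(−0.184×0.7950) = 0.8639; e^(−k_r t) = e^(−2.04×0.7950) = 0.1975.
D = 2.310 × (0.8639 − 0.1975) + 0.241 × 0.1975 = 1.539 + 0.04761 = 1.587 mg/L.
DO = C_s − D = 10.4 − 1.587 = 8.813 mg/L.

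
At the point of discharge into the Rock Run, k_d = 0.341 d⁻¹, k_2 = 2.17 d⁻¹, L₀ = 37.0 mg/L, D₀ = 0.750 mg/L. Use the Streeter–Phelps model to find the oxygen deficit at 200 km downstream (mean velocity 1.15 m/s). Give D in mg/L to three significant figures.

D ≈ 3.39 mg/L

Travel time t = x/v = 200 km / (1.15 m/s) = 200000 m / 1.15 m/s = 173900 s = 2.013 d.
k_d L₀/(k_2−k_d) = 0.341×37.0/(2.17−0.341) = 12.62/1.829 = 6.898 mg/L.
e^(−k_d t) = e^(−0.341×2.013) = 0.5034; e^(−k_2 t) = e^(−2.17×2.013) = 0.01268.
D = 6.898 × (0.5034 − 0.01268) + 0.750 × 0.01268 = 3.385 + 0.009508 = 3.395 mg/L.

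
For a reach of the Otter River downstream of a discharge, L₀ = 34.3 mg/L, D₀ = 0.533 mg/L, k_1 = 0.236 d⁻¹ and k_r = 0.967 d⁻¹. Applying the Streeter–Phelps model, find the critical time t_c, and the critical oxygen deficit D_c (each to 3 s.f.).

t_c ≈ 1.86 d; D_c ≈ 5.39 mg/L

At the critical point dD/dt = 0, so k_1 L₀ e^(−k_1 t) = k_r D. Substituting D(t) from the Streeter–Phelps equation and solving for t gives
t_c = ln[(k_r/k_1)(1 − D₀(k_r−k_1)/(k_1 L₀))] / (k_r−k_1).
Here k_r−k_1 = 0.7310 d⁻¹ and 1 − D₀(k_r−k_1)/(k_1 L₀) = 1 − 0.533×0.7310/(0.236×34.3) = 0.9519, so
t_c = ln(4.097 × 0.9519) / 0.7310 = 1.361 / 0.7310 = 1.862 d.
L(t_c) = L₀ e^(−k_1 t_c) = 34.3 × 0.6444 = 22.10 mg/L, and at the critical point k_r D_c = k_1 L, so D_c = (0.236/0.967) × 22.10 = 5.394 mg/L.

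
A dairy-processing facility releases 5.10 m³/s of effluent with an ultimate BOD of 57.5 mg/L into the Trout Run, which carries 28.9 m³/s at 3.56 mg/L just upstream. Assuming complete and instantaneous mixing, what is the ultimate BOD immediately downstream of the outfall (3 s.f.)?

Flow-weighted mixing: C = (Q_r C_r + Q_w C_w)/(Q_r + Q_w)
= (28.9×3.56 + 5.10×57.5)/(28.9 + 5.10) = 396.1/34.00 = 11.65 mg/L.

11.7 mg/L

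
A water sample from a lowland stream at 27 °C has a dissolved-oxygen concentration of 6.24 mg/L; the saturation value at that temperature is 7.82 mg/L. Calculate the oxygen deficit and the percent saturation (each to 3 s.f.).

D = C_s − C = 7.82 − 6.24 = 1.58 mg/L.
% saturation = 6.24/7.82 × 100 = 79.8 %.

D ≈ 1.58 mg/L; 79.8 % saturation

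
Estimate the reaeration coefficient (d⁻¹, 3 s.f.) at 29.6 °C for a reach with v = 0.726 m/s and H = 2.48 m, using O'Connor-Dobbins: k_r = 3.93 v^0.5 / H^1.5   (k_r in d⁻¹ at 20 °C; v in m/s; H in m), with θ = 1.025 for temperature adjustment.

k_r ≈ 1.09 d⁻¹

k_r(20) = 3.93 × 0.726^0.5 / 2.48^1.5 = 3.93 × 0.8521 / 3.906 = 0.8574 d⁻¹.
k_r(29.6) = 0.8574 × 1.025^(29.6−20) = 0.8574 × 1.268 = 1.087 d⁻¹.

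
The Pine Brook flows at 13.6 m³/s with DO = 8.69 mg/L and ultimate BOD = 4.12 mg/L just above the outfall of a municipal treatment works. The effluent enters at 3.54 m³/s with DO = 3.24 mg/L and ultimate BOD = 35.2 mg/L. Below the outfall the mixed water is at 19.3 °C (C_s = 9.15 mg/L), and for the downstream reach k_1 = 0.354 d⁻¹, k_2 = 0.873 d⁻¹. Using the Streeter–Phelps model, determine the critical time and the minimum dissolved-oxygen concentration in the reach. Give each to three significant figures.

t_c ≈ 1.26 d; minimum DO ≈ 6.41 mg/L

Mixed DO = (13.6×8.69 + 3.54×3.24)/(13.6+3.54) = 129.7/17.14 = 7.564 mg/L.
Mixed L₀ = (13.6×4.12 + 3.54×35.2)/(17.14) = 180.6/17.14 = 10.54 mg/L.
Initial deficit D₀ = C_s − DO₀ = 9.15 − 7.564 = 1.586 mg/L.
t_c = (1/0.5190) ln[(0.873/0.354)(1 − 1.586×0.5190/(0.354×10.54))] = 1.927 × ln(1.922) = 1.259 d.
D_c = (0.354/0.873) × 10.54 × e^(−0.354×1.259) = 0.4055 × 10.54 × 0.6404 = 2.737 mg/L.
Minimum DO = 9.15 − 2.737 = 6.413 mg/L.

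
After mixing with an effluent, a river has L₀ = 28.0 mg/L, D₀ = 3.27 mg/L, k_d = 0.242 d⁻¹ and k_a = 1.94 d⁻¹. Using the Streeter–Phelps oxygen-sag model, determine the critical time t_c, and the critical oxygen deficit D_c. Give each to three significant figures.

At the critical point dD/dt = 0, so k_d L₀ e^(−k_d t) = k_a D. Substituting D(t) from the Streeter–Phelps equation and solving for t gives
t_c = ln[(k_a/k_d)(1 − D₀(k_a−k_d)/(k_d L₀))] / (k_a−k_d).
Here k_a−k_d = 1.698 d⁻¹ and 1 − D₀(k_a−k_d)/(k_d L₀) = 1 − 3.27×1.698/(0.242×28.0) = 0.1806, so
t_c = ln(8.017 × 0.1806) / 1.698 = 0.3699 / 1.698 = 0.2178 d.
L(t_c) = L₀ e^(−k_d t_c) = 28.0 × 0.9487 = 26.56 mg/L, and at the critical point k_a D_c = k_d L, so D_c = (0.242/1.94) × 26.56 = 3.313 mg/L.

t_c ≈ 0.218 d; D_c ≈ 3.31 mg/L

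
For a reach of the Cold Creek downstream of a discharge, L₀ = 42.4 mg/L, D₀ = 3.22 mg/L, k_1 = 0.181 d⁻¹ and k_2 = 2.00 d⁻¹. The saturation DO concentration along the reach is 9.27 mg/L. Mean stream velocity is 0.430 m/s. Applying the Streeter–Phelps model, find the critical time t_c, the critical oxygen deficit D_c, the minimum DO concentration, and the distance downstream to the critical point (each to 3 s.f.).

t_c ≈ 0.529 d; D_c ≈ 3.49 mg/L; min DO ≈ 5.78 mg/L; x_c ≈ 19.6 km

At the critical point dD/dt = 0, so k_1 L₀ e^(−k_1 t) = k_2 D. Substituting D(t) from the Streeter–Phelps equation and solving for t gives
t_c = ln[(k_2/k_1)(1 − D₀(k_2−k_1)/(k_1 L₀))] / (k_2−k_1).
Here k_2−k_1 = 1.819 d⁻¹ and 1 − D₀(k_2−k_1)/(k_1 L₀) = 1 − 3.22×1.819/(0.181×42.4) = 0.2368, so
t_c = ln(11.05 × 0.2368) / 1.819 = 0.9618 / 1.819 = 0.5288 d.
D_c = (k_1/k_2) L₀ e^(−k_1 t_c) = (0.181/2.00) × 42.4 × e^(−0.181×0.5288) = 0.09050 × 42.4 × 0.9087 = 3.487 mg/L.
Minimum DO = C_s − D_c = 9.27 − 3.487 = 5.783 mg/L.
x_c = v t_c = 0.430 m/s × 0.5288 d × 86400 s/d = 19640 m ≈ 19.6 km.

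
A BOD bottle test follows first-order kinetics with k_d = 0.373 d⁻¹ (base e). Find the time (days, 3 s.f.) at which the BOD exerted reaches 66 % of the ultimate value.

t ≈ 2.89 d

y/L₀ = 1 − e^(−k_d t) = 0.66 ⇒ e^(−k_d t) = 0.340
t = −ln(0.340) / 0.373 = 1.079 / 0.373 = 2.892 d.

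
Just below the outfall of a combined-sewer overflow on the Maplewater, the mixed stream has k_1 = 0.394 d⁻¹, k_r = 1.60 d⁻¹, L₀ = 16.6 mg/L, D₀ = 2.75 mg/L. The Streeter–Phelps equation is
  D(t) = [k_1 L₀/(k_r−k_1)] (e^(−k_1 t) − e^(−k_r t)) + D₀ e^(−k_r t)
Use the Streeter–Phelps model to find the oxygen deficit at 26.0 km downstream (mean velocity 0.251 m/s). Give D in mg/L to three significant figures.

Travel time t = x/v = 26.0 km / (0.251 m/s) = 26000 m / 0.251 m/s = 103600 s = 1.199 d.
k_1 L₀/(k_r−k_1) = 0.394×16.6/(1.60−0.394) = 6.540/1.206 = 5.423 mg/L.
e^(−k_1 t) = e^(−0.394×1.199) = 0.6235; e^(−k_r t) = e^(−1.60×1.199) = 0.1469.
D = 5.423 × (0.6235 − 0.1469) + 2.75 × 0.1469 = 2.585 + 0.4039 = 2.989 mg/L.

D ≈ 2.99 mg/L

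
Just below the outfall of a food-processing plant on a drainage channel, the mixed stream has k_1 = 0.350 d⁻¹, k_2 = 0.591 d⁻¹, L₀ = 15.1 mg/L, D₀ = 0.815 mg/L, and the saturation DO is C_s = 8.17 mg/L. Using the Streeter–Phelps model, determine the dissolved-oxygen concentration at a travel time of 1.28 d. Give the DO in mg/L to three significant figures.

k_1 L₀/(k_2−k_1) = 0.350×15.1/(0.591−0.350) = 5.285/0.2410 = 21.93 mg/L.
e^(−k_1 t) = e^(−0.350×1.280) = 0.6389; e^(−k_2 t) = e^(−0.591×1.280) = 0.4693.
D = 21.93 × (0.6389 − 0.4693) + 0.815 × 0.4693 = 3.719 + 0.3825 = 4.101 mg/L.
DO = C_s − D = 8.17 − 4.101 = 4.069 mg/L.

DO ≈ 4.07 mg/L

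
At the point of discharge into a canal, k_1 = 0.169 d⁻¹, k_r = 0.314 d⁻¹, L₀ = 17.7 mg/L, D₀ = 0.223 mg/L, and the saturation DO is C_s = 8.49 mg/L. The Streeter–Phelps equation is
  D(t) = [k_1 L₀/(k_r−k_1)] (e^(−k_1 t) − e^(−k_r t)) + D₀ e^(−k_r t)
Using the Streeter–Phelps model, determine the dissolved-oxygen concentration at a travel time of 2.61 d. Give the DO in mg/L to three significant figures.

k_1 L₀/(k_r−k_1) = 0.169×17.7/(0.314−0.169) = 2.991/0.1450 = 20.63 mg/L.
e^(−k_1 t) = e^(−0.169×2.610) = 0.6433; e^(−k_r t) = e^(−0.314×2.610) = 0.4406.
D = 20.63 × (0.6433 − 0.4406) + 0.223 × 0.4406 = 4.182 + 0.09826 = 4.280 mg/L.
DO = C_s − D = 8.49 − 4.280 = 4.210 mg/L.

DO ≈ 4.21 mg/L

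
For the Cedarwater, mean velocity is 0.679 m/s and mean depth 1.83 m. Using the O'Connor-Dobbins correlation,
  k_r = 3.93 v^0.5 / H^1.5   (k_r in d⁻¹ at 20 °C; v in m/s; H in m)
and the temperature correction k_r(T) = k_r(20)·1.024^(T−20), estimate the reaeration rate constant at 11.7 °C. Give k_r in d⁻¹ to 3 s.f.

k_r ≈ 1.07 d⁻¹

k_r(20) = 3.93 × 0.679^0.5 / 1.83^1.5 = 3.93 × 0.8240 / 2.476 = 1.308 d⁻¹.
k_r(11.7) = 1.308 × 1.024^(11.7−20) = 1.308 × 0.8213 = 1.074 d⁻¹.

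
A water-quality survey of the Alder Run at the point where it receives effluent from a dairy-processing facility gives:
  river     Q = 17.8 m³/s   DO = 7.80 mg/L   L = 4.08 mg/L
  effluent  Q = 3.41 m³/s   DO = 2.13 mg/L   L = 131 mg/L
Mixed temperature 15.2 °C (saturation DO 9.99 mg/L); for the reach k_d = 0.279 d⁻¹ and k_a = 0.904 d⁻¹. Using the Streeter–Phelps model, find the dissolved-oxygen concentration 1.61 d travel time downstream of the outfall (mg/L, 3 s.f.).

DO ≈ 4.84 mg/L

Mixed DO = (17.8×7.80 + 3.41×2.13)/(17.8+3.41) = 146.1/21.21 = 6.888 mg/L.
Mixed L₀ = (17.8×4.08 + 3.41×131)/(21.21) = 519.3/21.21 = 24.49 mg/L.
Initial deficit D₀ = C_s − DO₀ = 9.99 − 6.888 = 3.102 mg/L.
D(1.61) = [0.279×24.49/(0.904−0.279)](e^(−0.279×1.61) − e^(−0.904×1.61)) + 3.102 e^(−0.904×1.61)
= 10.93 × (0.6381 − 0.2333) + 3.102 × 0.2333 = 5.149 mg/L.
DO = 9.99 − 5.149 = 4.841 mg/L.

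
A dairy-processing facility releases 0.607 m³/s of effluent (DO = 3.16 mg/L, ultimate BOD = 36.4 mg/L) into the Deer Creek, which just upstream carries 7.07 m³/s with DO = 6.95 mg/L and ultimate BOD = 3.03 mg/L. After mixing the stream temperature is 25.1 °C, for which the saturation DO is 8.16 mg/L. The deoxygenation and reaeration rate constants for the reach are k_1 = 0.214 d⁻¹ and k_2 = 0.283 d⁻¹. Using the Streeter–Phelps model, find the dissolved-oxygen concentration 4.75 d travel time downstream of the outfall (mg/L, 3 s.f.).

Mixed DO = (7.07×6.95 + 0.607×3.16)/(7.07+0.607) = 51.05/7.677 = 6.650 mg/L.
Mixed L₀ = (7.07×3.03 + 0.607×36.4)/(7.677) = 43.52/7.677 = 5.668 mg/L.
Initial deficit D₀ = C_s − DO₀ = 8.16 − 6.650 = 1.510 mg/L.
D(4.75) = [0.214×5.668/(0.283−0.214)](e^(−0.214×4.75) − e^(−0.283×4.75)) + 1.510 e^(−0.283×4.75)
= 17.58 × (0.3619 − 0.2607) + 1.510 × 0.2607 = 2.171 mg/L.
DO = 8.16 − 2.171 = 5.989 mg/L.

DO ≈ 5.99 mg/L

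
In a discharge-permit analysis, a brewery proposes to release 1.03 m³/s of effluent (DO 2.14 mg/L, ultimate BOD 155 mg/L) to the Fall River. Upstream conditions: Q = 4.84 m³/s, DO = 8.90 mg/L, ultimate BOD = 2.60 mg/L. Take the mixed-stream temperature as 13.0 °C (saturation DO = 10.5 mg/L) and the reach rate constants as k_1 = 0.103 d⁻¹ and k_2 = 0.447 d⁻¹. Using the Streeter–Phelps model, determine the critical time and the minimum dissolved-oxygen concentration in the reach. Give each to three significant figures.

t_c ≈ 3.16 d; minimum DO ≈ 5.62 mg/L

Mixed DO = (4.84×8.90 + 1.03×2.14)/(4.84+1.03) = 45.28/5.870 = 7.714 mg/L.
Mixed L₀ = (4.84×2.60 + 1.03×155)/(5.870) = 172.2/5.870 = 29.34 mg/L.
Initial deficit D₀ = C_s − DO₀ = 10.5 − 7.714 = 2.786 mg/L.
t_c = (1/0.3440) ln[(0.447/0.103)(1 − 2.786×0.3440/(0.103×29.34))] = 2.907 × ln(2.963) = 3.158 d.
D_c = (0.103/0.447) × 29.34 × e^(−0.103×3.158) = 0.2304 × 29.34 × 0.7223 = 4.884 mg/L.
Minimum DO = 10.5 − 4.884 = 5.616 mg/L.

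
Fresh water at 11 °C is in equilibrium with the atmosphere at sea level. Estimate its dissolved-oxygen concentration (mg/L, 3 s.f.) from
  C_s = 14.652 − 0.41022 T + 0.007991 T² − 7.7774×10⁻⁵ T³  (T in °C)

C_s ≈ 11.0 mg/L

C_s = 14.652 − 0.41022×11 + 0.007991×11² − 7.7774×10⁻⁵×11³ = 11.00 mg/L.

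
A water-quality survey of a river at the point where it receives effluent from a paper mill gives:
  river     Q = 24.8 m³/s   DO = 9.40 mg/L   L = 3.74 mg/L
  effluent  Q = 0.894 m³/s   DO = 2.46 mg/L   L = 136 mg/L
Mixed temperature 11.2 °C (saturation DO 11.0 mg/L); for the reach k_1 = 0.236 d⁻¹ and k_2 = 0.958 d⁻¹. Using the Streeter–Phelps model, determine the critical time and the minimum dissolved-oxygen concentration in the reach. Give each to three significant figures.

t_c ≈ 0.382 d; minimum DO ≈ 9.12 mg/L

Mixed DO = (24.8×9.40 + 0.894×2.46)/(24.8+0.894) = 235.3/25.69 = 9.159 mg/L.
Mixed L₀ = (24.8×3.74 + 0.894×136)/(25.69) = 214.3/25.69 = 8.342 mg/L.
Initial deficit D₀ = C_s − DO₀ = 11.0 − 9.159 = 1.841 mg/L.
t_c = (1/0.7220) ln[(0.958/0.236)(1 − 1.841×0.7220/(0.236×8.342))] = 1.385 × ln(1.318) = 0.3823 d.
D_c = (0.236/0.958) × 8.342 × e^(−0.236×0.3823) = 0.2463 × 8.342 × 0.9137 = 1.878 mg/L.
Minimum DO = 11.0 − 1.878 = 9.122 mg/L.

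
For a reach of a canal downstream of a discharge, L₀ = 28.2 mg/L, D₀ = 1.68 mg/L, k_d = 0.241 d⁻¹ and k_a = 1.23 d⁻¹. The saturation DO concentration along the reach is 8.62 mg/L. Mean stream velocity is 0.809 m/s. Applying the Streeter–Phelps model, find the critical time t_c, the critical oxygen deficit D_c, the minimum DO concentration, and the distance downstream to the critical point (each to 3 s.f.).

t_c ≈ 1.36 d; D_c ≈ 3.98 mg/L; min DO ≈ 4.64 mg/L; x_c ≈ 95.4 km

At the critical point dD/dt = 0, so k_d L₀ e^(−k_d t) = k_a D. Substituting D(t) from the Streeter–Phelps equation and solving for t gives
t_c = ln[(k_a/k_d)(1 − D₀(k_a−k_d)/(k_d L₀))] / (k_a−k_d).
Here k_a−k_d = 0.9890 d⁻¹ and 1 − D₀(k_a−k_d)/(k_d L₀) = 1 − 1.68×0.9890/(0.241×28.2) = 0.7555, so
t_c = ln(5.104 × 0.7555) / 0.9890 = 1.350 / 0.9890 = 1.365 d.
L(t_c) = L₀ e^(−k_d t_c) = 28.2 × 0.7197 = 20.30 mg/L, and at the critical point k_a D_c = k_d L, so D_c = (0.241/1.23) × 20.30 = 3.977 mg/L.
Minimum DO = C_s − D_c = 8.62 − 3.977 = 4.643 mg/L.
x_c = v t_c = 0.809 m/s × 1.365 d × 86400 s/d = 95380 m ≈ 95.4 km.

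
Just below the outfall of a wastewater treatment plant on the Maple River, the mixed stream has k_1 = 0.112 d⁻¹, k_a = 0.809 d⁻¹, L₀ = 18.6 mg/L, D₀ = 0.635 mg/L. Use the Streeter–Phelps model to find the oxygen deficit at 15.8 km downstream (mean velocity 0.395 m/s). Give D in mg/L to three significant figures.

D ≈ 1.22 mg/L

Travel time t = x/v = 15.8 km / (0.395 m/s) = 15800 m / 0.395 m/s = 40000 s = 0.4630 d.
k_1 L₀/(k_a−k_1) = 0.112×18.6/(0.809−0.112) = 2.083/0.6970 = 2.989 mg/L.
e^(−k_1 t) = e^(−0.112×0.4630) = 0.9495; e^(−k_a t) = e^(−0.809×0.4630) = 0.6876.
D = 2.989 × (0.9495 − 0.6876) + 0.635 × 0.6876 = 0.7827 + 0.4366 = 1.219 mg/L.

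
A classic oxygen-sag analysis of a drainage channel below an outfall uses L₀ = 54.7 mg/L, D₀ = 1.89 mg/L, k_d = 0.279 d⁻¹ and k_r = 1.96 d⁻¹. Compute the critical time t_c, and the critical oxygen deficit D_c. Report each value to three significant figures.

t_c ≈ 1.02 d; D_c ≈ 5.86 mg/L

With k_r/k_d = 7.025 and 1 − D₀(k_r−k_d)/(k_d L₀) = 0.7918,
t_c = ln(7.025 × 0.7918) / (1.96 − 0.279) = ln(5.563) / 1.681 = 1.716/1.681 = 1.021 d.
L(t_c) = L₀ e^(−k_d t_c) = 54.7 × 0.7521 = 41.14 mg/L, and at the critical point k_r D_c = k_d L, so D_c = (0.279/1.96) × 41.14 = 5.857 mg/L.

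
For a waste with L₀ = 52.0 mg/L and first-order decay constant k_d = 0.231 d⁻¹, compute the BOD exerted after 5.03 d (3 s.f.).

y ≈ 35.7 mg/L

y_t = L₀(1 − e^(−k_d t)) = 52.0 × (1 − e^(−0.231×5.03))
= 52.0 × (1 − 0.3129) = 52.0 × 0.6871 = 35.73 mg/L.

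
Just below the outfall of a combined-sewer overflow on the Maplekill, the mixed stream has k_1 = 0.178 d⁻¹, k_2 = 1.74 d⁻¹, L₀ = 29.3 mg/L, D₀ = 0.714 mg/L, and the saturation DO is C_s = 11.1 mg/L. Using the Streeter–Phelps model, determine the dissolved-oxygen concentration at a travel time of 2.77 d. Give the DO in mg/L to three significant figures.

DO ≈ 9.08 mg/L

k_1 L₀/(k_2−k_1) = 0.178×29.3/(1.74−0.178) = 5.215/1.562 = 3.339 mg/L.
e^(−k_1 t) = e^(−0.178×2.770) = 0.6108; e^(−k_2 t) = e^(−1.74×2.770) = 0.008068.
D = 3.339 × (0.6108 − 0.008068) + 0.714 × 0.008068 = 2.012 + 0.005761 = 2.018 mg/L.
DO = C_s − D = 11.1 − 2.018 = 9.082 mg/L.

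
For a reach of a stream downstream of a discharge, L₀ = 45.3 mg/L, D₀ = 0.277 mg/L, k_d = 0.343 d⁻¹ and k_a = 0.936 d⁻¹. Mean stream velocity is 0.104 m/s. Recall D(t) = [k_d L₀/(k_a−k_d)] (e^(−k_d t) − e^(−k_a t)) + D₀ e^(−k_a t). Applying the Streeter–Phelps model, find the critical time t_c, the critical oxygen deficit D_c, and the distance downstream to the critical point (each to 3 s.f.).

t_c = [1/(k_a−k_d)] ln[(k_a/k_d)(1 − D₀(k_a−k_d)/(k_d L₀))]
= [1/(0.936−0.343)] ln[(0.936/0.343)(1 − 0.277×0.5930/(0.343×45.3))]
= (1/0.5930) ln[2.729 × 0.9894] = 1.686 × ln(2.700) = 1.686 × 0.9933 = 1.675 d.
D_c = (k_d/k_a) L₀ e^(−k_d t_c) = (0.343/0.936) × 45.3 × e^(−0.343×1.675) = 0.3665 × 45.3 × 0.5630 = 9.346 mg/L.
x_c = v t_c = 0.104 m/s × 1.675 d × 86400 s/d = 15050 m ≈ 15.1 km.

t_c ≈ 1.67 d; D_c ≈ 9.35 mg/L; x_c ≈ 15.1 km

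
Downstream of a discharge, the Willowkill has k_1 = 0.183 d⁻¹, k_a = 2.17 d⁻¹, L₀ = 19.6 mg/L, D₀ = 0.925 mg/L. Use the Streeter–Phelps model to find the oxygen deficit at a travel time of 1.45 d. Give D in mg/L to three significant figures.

k_1 L₀/(k_a−k_1) = 0.183×19.6/(2.17−0.183) = 3.587/1.987 = 1.805 mg/L.
e^(−k_1 t) = e^(−0.183×1.450) = 0.7669; e^(−k_a t) = e^(−2.17×1.450) = 0.04300.
D = 1.805 × (0.7669 − 0.04300) + 0.925 × 0.04300 = 1.307 + 0.03978 = 1.347 mg/L.

D ≈ 1.35 mg/L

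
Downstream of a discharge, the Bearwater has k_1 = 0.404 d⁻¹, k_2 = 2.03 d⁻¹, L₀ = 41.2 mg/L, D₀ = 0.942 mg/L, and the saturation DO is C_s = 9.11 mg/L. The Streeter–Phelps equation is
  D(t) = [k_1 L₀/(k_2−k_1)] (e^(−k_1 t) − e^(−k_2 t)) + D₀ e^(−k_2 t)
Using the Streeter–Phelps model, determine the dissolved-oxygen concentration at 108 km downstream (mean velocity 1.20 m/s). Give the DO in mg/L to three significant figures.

Travel time t = x/v = 108 km / (1.20 m/s) = 108000 m / 1.20 m/s = 90000 s = 1.042 d.
k_1 L₀/(k_2−k_1) = 0.404×41.2/(2.03−0.404) = 16.64/1.626 = 10.24 mg/L.
e^(−k_1 t) = e^(−0.404×1.042) = 0.6565; e^(−k_2 t) = e^(−2.03×1.042) = 0.1207.
D = 10.24 × (0.6565 − 0.1207) + 0.942 × 0.1207 = 5.485 + 0.1137 = 5.599 mg/L.
DO = C_s − D = 9.11 − 5.599 = 3.511 mg/L.

DO ≈ 3.51 mg/L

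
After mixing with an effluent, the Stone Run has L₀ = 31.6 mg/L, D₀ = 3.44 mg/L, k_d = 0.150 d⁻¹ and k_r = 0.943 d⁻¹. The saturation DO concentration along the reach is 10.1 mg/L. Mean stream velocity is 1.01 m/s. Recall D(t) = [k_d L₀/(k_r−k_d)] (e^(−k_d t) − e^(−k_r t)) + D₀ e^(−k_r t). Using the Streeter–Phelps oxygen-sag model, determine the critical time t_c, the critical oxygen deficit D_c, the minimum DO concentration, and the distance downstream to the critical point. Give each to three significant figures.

t_c ≈ 1.24 d; D_c ≈ 4.17 mg/L; min DO ≈ 5.93 mg/L; x_c ≈ 108 km

t_c = [1/(k_r−k_d)] ln[(k_r/k_d)(1 − D₀(k_r−k_d)/(k_d L₀))]
= [1/(0.943−0.150)] ln[(0.943/0.150)(1 − 3.44×0.7930/(0.150×31.6))]
= (1/0.7930) ln[6.287 × 0.4245] = 1.261 × ln(2.669) = 1.261 × 0.9816 = 1.238 d.
D_c = (k_d/k_r) L₀ e^(−k_d t_c) = (0.150/0.943) × 31.6 × e^(−0.150×1.238) = 0.1591 × 31.6 × 0.8305 = 4.175 mg/L.
Minimum DO = C_s − D_c = 10.1 − 4.175 = 5.925 mg/L.
x_c = v t_c = 1.01 m/s × 1.238 d × 86400 s/d = 108000 m ≈ 108 km.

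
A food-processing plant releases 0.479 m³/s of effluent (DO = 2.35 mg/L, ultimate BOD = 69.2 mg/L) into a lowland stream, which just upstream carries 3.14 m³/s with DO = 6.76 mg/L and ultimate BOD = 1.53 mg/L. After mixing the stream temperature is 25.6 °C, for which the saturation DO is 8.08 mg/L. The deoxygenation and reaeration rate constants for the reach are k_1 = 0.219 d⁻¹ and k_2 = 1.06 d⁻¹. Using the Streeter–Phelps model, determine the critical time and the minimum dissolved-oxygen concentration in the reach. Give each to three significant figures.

t_c ≈ 0.455 d; minimum DO ≈ 6.12 mg/L

Mixed DO = (3.14×6.76 + 0.479×2.35)/(3.14+0.479) = 22.35/3.619 = 6.176 mg/L.
Mixed L₀ = (3.14×1.53 + 0.479×69.2)/(3.619) = 37.95/3.619 = 10.49 mg/L.
Initial deficit D₀ = C_s − DO₀ = 8.08 − 6.176 = 1.904 mg/L.
t_c = (1/0.8410) ln[(1.06/0.219)(1 − 1.904×0.8410/(0.219×10.49))] = 1.189 × ln(1.466) = 0.4548 d.
D_c = (0.219/1.06) × 10.49 × e^(−0.219×0.4548) = 0.2066 × 10.49 × 0.9052 = 1.961 mg/L.
Minimum DO = 8.08 − 1.961 = 6.119 mg/L.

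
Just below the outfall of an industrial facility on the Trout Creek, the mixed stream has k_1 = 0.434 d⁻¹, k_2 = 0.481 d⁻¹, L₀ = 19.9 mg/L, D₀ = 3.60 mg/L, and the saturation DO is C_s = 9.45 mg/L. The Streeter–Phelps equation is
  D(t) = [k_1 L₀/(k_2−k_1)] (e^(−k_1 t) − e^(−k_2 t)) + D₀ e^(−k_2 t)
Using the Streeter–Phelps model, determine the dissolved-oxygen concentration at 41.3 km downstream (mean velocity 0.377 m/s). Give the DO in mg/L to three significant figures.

Travel time t = x/v = 41.3 km / (0.377 m/s) = 41300 m / 0.377 m/s = 109500 s = 1.268 d.
k_1 L₀/(k_2−k_1) = 0.434×19.9/(0.481−0.434) = 8.637/0.04700 = 183.8 mg/L.
e^(−k_1 t) = e^(−0.434×1.268) = 0.5768; e^(−k_2 t) = e^(−0.481×1.268) = 0.5434.
D = 183.8 × (0.5768 − 0.5434) + 3.60 × 0.5434 = 6.132 + 1.956 = 8.088 mg/L.
DO = C_s − D = 9.45 − 8.088 = 1.362 mg/L.

DO ≈ 1.36 mg/L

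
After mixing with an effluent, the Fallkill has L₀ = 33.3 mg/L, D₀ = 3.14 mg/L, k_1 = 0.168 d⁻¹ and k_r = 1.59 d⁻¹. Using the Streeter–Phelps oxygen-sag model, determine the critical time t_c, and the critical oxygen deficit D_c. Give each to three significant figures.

t_c ≈ 0.455 d; D_c ≈ 3.26 mg/L

At the critical point dD/dt = 0, so k_1 L₀ e^(−k_1 t) = k_r D. Substituting D(t) from the Streeter–Phelps equation and solving for t gives
t_c = ln[(k_r/k_1)(1 − D₀(k_r−k_1)/(k_1 L₀))] / (k_r−k_1).
Here k_r−k_1 = 1.422 d⁻¹ and 1 − D₀(k_r−k_1)/(k_1 L₀) = 1 − 3.14×1.422/(0.168×33.3) = 0.2019, so
t_c = ln(9.464 × 0.2019) / 1.422 = 0.6474 / 1.422 = 0.4553 d.
D_c = (k_1/k_r) L₀ e^(−k_1 t_c) = (0.168/1.59) × 33.3 × e^(−0.168×0.4553) = 0.1057 × 33.3 × 0.9264 = 3.259 mg/L.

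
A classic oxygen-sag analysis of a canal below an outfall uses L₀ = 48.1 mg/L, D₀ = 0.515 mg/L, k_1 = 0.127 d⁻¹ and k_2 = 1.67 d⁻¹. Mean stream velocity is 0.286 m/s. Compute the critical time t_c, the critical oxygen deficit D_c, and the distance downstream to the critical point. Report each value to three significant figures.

t_c ≈ 1.58 d; D_c ≈ 2.99 mg/L; x_c ≈ 39.0 km

t_c = [1/(k_2−k_1)] ln[(k_2/k_1)(1 − D₀(k_2−k_1)/(k_1 L₀))]
= [1/(1.67−0.127)] ln[(1.67/0.127)(1 − 0.515×1.543/(0.127×48.1))]
= (1/1.543) ln[13.15 × 0.8699] = 0.6481 × ln(11.44) = 0.6481 × 2.437 = 1.579 d.
L(t_c) = L₀ e^(−k_1 t_c) = 48.1 × 0.8183 = 39.36 mg/L, and at the critical point k_2 D_c = k_1 L, so D_c = (0.127/1.67) × 39.36 = 2.993 mg/L.
x_c = v t_c = 0.286 m/s × 1.579 d × 86400 s/d = 39030 m ≈ 39.0 km.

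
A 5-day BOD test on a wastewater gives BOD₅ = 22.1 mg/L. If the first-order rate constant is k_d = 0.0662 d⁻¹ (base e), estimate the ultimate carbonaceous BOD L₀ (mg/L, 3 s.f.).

BOD₅ = L₀(1 − e^(−5k_d)) ⇒ L₀ = BOD₅ / (1 − e^(−5×0.0662))
= 22.1 / (1 − 0.7182) = 22.1 / 0.2818 = 78.43 mg/L.

L₀ ≈ 78.4 mg/L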